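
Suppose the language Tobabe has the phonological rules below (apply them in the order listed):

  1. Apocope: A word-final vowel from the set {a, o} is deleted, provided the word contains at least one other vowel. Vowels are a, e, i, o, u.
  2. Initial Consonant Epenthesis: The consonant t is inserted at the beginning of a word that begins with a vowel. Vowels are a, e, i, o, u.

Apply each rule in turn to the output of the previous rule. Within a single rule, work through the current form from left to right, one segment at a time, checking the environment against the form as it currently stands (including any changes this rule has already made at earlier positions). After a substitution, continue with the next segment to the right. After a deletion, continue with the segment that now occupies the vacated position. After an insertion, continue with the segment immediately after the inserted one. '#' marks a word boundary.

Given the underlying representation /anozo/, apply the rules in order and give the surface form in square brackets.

1 Apocope: [anozo] → [anoz]
2 Initial Consonant Epenthesis: [anoz] → [tanoz]

[tanoz]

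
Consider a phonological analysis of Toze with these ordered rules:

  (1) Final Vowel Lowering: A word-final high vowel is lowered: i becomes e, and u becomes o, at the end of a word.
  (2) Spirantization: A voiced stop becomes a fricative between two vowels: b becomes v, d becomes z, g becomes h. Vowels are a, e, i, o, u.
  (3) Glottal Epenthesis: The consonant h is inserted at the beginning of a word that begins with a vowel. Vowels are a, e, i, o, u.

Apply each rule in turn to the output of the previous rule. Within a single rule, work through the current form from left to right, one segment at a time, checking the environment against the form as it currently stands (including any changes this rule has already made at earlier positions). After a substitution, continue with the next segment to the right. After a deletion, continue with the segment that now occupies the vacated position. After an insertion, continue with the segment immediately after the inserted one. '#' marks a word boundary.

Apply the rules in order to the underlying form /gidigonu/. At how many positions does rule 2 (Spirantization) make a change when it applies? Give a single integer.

2

(1) Final Vowel Lowering: [gidigonu] → [gidigono]
(2) Spirantization: [gidigono] → [gizihono]
(3) Glottal Epenthesis: no change — [gizihono]
Rule 2 changed 2 position(s).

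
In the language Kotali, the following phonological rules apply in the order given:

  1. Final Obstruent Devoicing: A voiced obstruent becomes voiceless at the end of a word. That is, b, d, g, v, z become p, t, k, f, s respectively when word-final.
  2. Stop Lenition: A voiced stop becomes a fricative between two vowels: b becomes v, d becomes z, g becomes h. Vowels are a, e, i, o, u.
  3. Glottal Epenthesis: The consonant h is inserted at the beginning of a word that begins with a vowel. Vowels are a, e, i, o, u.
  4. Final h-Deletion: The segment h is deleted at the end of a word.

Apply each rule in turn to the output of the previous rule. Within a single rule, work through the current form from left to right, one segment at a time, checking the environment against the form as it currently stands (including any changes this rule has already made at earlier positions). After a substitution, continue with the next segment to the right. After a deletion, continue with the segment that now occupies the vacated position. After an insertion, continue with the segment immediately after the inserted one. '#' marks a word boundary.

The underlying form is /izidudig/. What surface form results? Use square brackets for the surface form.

1 Final Obstruent Devoicing: [izidudig] → [izidudik]
2 Stop Lenition: [izidudik] → [izizuzik]
3 Glottal Epenthesis: [izizuzik] → [hizizuzik]
4 Final h-Deletion: no change — [hizizuzik]

[hizizuzik]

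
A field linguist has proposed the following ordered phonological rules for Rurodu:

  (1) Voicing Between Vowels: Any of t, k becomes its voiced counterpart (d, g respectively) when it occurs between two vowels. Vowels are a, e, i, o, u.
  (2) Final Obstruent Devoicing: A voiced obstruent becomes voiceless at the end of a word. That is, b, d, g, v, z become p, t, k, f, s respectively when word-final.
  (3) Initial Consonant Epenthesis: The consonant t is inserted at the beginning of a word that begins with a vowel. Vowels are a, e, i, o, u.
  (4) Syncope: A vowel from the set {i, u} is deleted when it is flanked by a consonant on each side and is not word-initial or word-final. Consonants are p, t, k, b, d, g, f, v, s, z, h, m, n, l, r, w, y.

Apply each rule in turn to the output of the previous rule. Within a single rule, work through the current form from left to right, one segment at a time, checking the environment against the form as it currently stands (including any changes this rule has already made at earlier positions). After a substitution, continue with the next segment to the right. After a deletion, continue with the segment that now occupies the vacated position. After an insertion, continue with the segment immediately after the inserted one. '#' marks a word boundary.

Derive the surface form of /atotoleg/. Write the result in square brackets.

[tadodolek]

(1) Voicing Between Vowels: [atotoleg] → [adodoleg]
(2) Final Obstruent Devoicing: [adodoleg] → [adodolek]
(3) Initial Consonant Epenthesis: [adodolek] → [tadodolek]
(4) Syncope: no change — [tadodolek]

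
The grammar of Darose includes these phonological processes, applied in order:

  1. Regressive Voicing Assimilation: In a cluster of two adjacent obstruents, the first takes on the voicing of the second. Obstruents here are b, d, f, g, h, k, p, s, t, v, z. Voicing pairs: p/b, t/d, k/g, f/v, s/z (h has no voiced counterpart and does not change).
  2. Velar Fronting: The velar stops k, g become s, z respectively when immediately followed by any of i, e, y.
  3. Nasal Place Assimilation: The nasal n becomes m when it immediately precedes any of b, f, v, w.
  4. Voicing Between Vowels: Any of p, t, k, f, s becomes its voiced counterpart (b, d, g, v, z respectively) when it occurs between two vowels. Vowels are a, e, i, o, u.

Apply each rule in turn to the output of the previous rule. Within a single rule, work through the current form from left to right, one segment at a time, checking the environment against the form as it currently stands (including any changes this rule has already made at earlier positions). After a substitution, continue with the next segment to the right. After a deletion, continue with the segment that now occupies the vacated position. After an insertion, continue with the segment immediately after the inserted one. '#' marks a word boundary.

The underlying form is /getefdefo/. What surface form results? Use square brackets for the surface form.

[zedevdevo]

1 Regressive Voicing Assimilation: [getefdefo] → [getevdefo]
2 Velar Fronting: [getevdefo] → [zetevdefo]
3 Nasal Place Assimilation: no change — [zetevdefo]
4 Voicing Between Vowels: [zetevdefo] → [zedevdevo]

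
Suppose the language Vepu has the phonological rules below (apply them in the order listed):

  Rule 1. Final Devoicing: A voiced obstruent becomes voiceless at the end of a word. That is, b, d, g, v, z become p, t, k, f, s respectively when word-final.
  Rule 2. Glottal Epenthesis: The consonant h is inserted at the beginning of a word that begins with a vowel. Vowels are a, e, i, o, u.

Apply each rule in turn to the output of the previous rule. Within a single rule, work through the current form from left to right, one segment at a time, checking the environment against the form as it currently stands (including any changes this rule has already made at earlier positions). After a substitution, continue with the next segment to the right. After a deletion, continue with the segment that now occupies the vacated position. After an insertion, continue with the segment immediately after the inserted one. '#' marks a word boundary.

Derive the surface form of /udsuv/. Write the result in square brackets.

Rule 1 Final Devoicing: [udsuv] → [udsuf]
Rule 2 Glottal Epenthesis: [udsuf] → [hudsuf]

[hudsuf]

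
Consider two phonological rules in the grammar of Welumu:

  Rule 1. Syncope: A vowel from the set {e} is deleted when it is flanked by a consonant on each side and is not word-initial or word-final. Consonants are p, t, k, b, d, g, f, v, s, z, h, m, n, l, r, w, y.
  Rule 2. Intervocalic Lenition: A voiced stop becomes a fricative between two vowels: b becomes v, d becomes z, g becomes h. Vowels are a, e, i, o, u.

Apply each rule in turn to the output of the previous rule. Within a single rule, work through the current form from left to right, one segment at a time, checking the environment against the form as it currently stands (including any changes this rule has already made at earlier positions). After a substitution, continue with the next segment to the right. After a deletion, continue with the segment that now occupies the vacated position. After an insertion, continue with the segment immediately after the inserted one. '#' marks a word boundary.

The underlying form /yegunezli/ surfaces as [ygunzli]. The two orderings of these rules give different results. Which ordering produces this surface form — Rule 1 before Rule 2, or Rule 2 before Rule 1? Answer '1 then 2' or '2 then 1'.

Order 1 then 2:
  1 Syncope: [yegunezli] → [ygunzli]
  2 Intervocalic Lenition: no change — [ygunzli]
  result: [ygunzli]
Order 2 then 1:
  2 Intervocalic Lenition: [yegunezli] → [yehunezli]
  1 Syncope: [yehunezli] → [yhunzli]
  result: [yhunzli]

1 then 2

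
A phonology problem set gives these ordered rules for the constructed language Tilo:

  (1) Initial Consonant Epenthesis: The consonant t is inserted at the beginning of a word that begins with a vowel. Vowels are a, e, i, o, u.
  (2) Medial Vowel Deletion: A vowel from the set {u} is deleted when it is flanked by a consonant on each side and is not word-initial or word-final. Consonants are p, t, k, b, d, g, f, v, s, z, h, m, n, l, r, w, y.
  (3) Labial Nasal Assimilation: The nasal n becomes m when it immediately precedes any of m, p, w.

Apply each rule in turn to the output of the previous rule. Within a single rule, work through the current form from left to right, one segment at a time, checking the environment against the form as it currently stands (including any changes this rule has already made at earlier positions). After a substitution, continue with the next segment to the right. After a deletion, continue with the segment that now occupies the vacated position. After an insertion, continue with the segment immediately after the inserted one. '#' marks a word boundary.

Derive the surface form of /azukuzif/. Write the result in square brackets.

[tazkzif]

(1) Initial Consonant Epenthesis: [azukuzif] → [tazukuzif]
(2) Medial Vowel Deletion: [tazukuzif] → [tazkzif]
(3) Labial Nasal Assimilation: no change — [tazkzif]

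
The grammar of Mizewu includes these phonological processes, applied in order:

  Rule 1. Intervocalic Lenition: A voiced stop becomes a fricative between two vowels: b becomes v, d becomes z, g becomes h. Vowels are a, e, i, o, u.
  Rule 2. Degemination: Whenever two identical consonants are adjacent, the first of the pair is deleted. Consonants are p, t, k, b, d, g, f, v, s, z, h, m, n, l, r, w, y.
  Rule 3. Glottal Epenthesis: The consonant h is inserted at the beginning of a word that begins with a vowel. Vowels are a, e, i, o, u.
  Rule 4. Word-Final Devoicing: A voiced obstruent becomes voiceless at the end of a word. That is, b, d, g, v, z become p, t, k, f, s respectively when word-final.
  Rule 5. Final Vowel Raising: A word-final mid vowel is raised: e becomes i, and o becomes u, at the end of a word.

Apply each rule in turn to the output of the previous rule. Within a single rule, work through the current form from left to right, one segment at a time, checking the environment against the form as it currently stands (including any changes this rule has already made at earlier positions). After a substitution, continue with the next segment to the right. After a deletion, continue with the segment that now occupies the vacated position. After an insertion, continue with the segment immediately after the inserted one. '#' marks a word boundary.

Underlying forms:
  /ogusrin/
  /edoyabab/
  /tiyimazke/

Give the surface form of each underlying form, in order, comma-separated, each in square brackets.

/ogusrin/:
  Rule 1 Intervocalic Lenition: [ogusrin] → [ohusrin]
  Rule 2 Degemination: no change — [ohusrin]
  Rule 3 Glottal Epenthesis: [ohusrin] → [hohusrin]
  Rule 4 Word-Final Devoicing: no change — [hohusrin]
  Rule 5 Final Vowel Raising: no change — [hohusrin]
/edoyabab/:
  Rule 1 Intervocalic Lenition: [edoyabab] → [ezoyavab]
  Rule 2 Degemination: no change — [ezoyavab]
  Rule 3 Glottal Epenthesis: [ezoyavab] → [hezoyavab]
  Rule 4 Word-Final Devoicing: [hezoyavab] → [hezoyavap]
  Rule 5 Final Vowel Raising: no change — [hezoyavap]
/tiyimazke/:
  Rule 1 Intervocalic Lenition: no change — [tiyimazke]
  Rule 2 Degemination: no change — [tiyimazke]
  Rule 3 Glottal Epenthesis: no change — [tiyimazke]
  Rule 4 Word-Final Devoicing: no change — [tiyimazke]
  Rule 5 Final Vowel Raising: [tiyimazke] → [tiyimazki]

[hohusrin], [hezoyavap], [tiyimazki]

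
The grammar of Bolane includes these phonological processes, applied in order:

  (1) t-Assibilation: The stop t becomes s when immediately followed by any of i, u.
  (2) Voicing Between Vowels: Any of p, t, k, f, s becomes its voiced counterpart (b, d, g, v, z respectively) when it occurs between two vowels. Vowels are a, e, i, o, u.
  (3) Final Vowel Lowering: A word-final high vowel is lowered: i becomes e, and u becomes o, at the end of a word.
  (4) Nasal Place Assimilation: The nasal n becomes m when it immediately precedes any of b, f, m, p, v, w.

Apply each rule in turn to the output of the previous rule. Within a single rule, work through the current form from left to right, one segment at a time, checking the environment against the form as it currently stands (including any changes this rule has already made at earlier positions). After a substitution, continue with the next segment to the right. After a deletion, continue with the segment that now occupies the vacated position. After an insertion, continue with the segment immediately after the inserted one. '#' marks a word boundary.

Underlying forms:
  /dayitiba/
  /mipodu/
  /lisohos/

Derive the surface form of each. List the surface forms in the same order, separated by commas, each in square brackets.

/dayitiba/:
  (1) t-Assibilation: [dayitiba] → [dayisiba]
  (2) Voicing Between Vowels: [dayisiba] → [dayiziba]
  (3) Final Vowel Lowering: no change — [dayiziba]
  (4) Nasal Place Assimilation: no change — [dayiziba]
/mipodu/:
  (1) t-Assibilation: no change — [mipodu]
  (2) Voicing Between Vowels: [mipodu] → [mibodu]
  (3) Final Vowel Lowering: [mibodu] → [mibodo]
  (4) Nasal Place Assimilation: no change — [mibodo]
/lisohos/:
  (1) t-Assibilation: no change — [lisohos]
  (2) Voicing Between Vowels: [lisohos] → [lizohos]
  (3) Final Vowel Lowering: no change — [lizohos]
  (4) Nasal Place Assimilation: no change — [lizohos]

[dayiziba], [mibodo], [lizohos]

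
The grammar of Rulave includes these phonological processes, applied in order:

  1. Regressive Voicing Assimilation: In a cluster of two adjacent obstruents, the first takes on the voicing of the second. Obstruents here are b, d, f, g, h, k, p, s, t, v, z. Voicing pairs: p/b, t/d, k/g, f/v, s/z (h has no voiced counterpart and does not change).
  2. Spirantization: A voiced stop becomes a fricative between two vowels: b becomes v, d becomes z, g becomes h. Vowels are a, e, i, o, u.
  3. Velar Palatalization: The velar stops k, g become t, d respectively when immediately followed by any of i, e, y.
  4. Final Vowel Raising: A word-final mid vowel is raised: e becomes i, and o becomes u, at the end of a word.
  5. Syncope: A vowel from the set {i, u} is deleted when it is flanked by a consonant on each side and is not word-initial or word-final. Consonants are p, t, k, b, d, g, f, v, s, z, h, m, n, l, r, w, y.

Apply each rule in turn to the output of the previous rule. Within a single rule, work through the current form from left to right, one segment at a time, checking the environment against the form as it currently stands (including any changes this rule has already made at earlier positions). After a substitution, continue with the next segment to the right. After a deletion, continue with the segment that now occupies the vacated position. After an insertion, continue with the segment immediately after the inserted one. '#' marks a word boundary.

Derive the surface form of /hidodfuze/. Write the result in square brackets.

[hzotfzi]

1 Regressive Voicing Assimilation: [hidodfuze] → [hidotfuze]
2 Spirantization: [hidotfuze] → [hizotfuze]
3 Velar Palatalization: no change — [hizotfuze]
4 Final Vowel Raising: [hizotfuze] → [hizotfuzi]
5 Syncope: [hizotfuzi] → [hzotfzi]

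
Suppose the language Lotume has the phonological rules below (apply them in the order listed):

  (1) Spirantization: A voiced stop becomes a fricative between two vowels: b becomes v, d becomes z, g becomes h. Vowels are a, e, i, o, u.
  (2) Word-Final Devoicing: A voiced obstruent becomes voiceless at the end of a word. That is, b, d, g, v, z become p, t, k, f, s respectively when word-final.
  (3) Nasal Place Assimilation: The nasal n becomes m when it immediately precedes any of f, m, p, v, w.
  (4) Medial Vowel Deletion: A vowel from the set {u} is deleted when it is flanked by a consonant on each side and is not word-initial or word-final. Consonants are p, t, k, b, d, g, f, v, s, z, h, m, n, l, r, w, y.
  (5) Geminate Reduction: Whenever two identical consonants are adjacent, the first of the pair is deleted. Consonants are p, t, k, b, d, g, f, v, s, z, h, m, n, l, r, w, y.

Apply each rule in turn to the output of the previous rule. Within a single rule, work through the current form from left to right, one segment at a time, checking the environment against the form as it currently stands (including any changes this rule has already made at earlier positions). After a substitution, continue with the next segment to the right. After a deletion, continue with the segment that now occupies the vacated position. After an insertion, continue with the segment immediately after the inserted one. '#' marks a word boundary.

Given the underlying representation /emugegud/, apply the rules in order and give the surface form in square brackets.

(1) Spirantization: [emugegud] → [emuhehud]
(2) Word-Final Devoicing: [emuhehud] → [emuhehut]
(3) Nasal Place Assimilation: no change — [emuhehut]
(4) Medial Vowel Deletion: [emuhehut] → [emheht]
(5) Geminate Reduction: no change — [emheht]

[emheht]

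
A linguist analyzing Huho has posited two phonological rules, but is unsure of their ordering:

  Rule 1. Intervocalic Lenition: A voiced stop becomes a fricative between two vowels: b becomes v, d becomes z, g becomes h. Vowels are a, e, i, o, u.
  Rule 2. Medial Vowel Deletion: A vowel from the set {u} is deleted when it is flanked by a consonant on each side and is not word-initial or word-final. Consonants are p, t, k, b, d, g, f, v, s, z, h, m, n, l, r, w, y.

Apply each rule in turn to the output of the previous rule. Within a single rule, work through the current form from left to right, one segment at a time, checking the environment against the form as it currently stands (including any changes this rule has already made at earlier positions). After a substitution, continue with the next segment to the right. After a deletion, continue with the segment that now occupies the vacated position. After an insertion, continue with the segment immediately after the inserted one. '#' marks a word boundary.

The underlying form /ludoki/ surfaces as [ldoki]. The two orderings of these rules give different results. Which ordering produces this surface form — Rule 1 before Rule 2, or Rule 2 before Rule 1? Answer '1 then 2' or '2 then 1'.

Order 1 then 2:
  1 Intervocalic Lenition: [ludoki] → [luzoki]
  2 Medial Vowel Deletion: [luzoki] → [lzoki]
  result: [lzoki]
Order 2 then 1:
  2 Medial Vowel Deletion: [ludoki] → [ldoki]
  1 Intervocalic Lenition: no change — [ldoki]
  result: [ldoki]

2 then 1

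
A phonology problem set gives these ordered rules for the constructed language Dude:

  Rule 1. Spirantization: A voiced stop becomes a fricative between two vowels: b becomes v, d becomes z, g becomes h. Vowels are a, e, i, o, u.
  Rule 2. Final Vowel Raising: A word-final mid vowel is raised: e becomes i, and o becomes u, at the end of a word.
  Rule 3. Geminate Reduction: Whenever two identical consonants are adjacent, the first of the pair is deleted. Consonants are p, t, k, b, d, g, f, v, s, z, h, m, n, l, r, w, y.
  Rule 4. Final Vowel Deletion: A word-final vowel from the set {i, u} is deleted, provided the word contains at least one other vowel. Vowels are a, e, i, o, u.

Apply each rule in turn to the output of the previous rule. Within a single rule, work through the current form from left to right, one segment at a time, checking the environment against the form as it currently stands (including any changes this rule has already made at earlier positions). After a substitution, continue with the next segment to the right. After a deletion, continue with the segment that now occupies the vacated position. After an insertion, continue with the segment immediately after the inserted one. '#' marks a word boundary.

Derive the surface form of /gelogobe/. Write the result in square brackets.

[gelohov]

Rule 1 Spirantization: [gelogobe] → [gelohove]
Rule 2 Final Vowel Raising: [gelohove] → [gelohovi]
Rule 3 Geminate Reduction: no change — [gelohovi]
Rule 4 Final Vowel Deletion: [gelohovi] → [gelohov]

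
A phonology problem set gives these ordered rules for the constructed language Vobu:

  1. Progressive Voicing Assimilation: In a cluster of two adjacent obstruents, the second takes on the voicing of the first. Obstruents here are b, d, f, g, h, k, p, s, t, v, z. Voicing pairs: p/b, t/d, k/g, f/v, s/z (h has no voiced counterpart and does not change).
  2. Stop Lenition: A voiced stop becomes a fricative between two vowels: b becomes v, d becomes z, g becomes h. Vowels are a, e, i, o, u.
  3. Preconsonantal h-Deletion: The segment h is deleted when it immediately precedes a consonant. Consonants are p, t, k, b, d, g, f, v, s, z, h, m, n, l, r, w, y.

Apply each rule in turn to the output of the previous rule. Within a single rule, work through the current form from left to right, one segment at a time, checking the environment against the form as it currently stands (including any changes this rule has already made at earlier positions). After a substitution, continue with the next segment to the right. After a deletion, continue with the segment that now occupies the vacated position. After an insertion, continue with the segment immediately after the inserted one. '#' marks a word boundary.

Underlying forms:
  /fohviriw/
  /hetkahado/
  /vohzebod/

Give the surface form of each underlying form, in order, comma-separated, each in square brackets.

/fohviriw/:
  1 Progressive Voicing Assimilation: [fohviriw] → [fohfiriw]
  2 Stop Lenition: no change — [fohfiriw]
  3 Preconsonantal h-Deletion: [fohfiriw] → [fofiriw]
/hetkahado/:
  1 Progressive Voicing Assimilation: no change — [hetkahado]
  2 Stop Lenition: [hetkahado] → [hetkahazo]
  3 Preconsonantal h-Deletion: no change — [hetkahazo]
/vohzebod/:
  1 Progressive Voicing Assimilation: [vohzebod] → [vohsebod]
  2 Stop Lenition: [vohsebod] → [vohsevod]
  3 Preconsonantal h-Deletion: [vohsevod] → [vosevod]

[fofiriw], [hetkahazo], [vosevod]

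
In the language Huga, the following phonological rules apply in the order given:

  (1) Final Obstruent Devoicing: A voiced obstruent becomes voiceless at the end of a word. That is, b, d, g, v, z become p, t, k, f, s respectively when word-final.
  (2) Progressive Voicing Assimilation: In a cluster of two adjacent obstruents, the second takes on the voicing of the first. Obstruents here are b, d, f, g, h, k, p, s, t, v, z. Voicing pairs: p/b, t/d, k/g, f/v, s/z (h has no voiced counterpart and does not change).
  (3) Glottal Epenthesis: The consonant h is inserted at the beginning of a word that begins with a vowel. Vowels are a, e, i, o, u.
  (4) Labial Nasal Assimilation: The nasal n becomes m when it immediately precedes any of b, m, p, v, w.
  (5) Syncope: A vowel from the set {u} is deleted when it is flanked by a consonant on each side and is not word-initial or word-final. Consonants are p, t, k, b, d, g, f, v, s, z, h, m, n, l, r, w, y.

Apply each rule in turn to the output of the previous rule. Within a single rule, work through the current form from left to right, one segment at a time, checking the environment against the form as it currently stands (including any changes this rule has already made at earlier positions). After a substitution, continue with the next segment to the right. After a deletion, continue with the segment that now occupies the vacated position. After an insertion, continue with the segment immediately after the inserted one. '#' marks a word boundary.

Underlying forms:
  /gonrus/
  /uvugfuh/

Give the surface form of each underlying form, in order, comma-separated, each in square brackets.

/gonrus/:
  (1) Final Obstruent Devoicing: no change — [gonrus]
  (2) Progressive Voicing Assimilation: no change — [gonrus]
  (3) Glottal Epenthesis: no change — [gonrus]
  (4) Labial Nasal Assimilation: no change — [gonrus]
  (5) Syncope: [gonrus] → [gonrs]
/uvugfuh/:
  (1) Final Obstruent Devoicing: no change — [uvugfuh]
  (2) Progressive Voicing Assimilation: [uvugfuh] → [uvugvuh]
  (3) Glottal Epenthesis: [uvugvuh] → [huvugvuh]
  (4) Labial Nasal Assimilation: no change — [huvugvuh]
  (5) Syncope: [huvugvuh] → [hvgvh]

[gonrs], [hvgvh]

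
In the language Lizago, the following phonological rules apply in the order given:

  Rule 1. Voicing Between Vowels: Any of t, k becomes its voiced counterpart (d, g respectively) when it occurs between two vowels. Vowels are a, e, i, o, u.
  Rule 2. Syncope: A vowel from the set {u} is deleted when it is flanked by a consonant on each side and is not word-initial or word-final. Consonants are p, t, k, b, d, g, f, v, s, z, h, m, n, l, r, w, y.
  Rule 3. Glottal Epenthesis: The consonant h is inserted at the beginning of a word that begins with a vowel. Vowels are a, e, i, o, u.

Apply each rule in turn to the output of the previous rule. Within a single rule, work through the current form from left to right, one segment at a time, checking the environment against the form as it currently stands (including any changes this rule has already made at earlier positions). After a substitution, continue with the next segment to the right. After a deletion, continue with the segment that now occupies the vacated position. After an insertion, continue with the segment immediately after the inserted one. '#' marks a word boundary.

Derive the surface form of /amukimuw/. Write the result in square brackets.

[hamgimw]

Rule 1 Voicing Between Vowels: [amukimuw] → [amugimuw]
Rule 2 Syncope: [amugimuw] → [amgimw]
Rule 3 Glottal Epenthesis: [amgimw] → [hamgimw]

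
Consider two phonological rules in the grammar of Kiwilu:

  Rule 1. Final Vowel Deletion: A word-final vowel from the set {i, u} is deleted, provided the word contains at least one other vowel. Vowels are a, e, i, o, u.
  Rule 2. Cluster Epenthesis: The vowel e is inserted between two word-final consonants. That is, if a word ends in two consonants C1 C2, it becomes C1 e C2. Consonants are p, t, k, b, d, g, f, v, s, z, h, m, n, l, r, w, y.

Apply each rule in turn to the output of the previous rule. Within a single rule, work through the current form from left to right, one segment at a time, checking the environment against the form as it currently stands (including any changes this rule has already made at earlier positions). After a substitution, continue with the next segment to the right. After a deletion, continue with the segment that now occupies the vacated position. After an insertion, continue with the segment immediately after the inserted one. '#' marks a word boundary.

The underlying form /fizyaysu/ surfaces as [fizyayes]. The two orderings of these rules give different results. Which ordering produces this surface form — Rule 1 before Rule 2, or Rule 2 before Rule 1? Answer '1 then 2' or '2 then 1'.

Order 1 then 2:
  1 Final Vowel Deletion: [fizyaysu] → [fizyays]
  2 Cluster Epenthesis: [fizyays] → [fizyayes]
  result: [fizyayes]
Order 2 then 1:
  2 Cluster Epenthesis: no change — [fizyaysu]
  1 Final Vowel Deletion: [fizyaysu] → [fizyays]
  result: [fizyays]

1 then 2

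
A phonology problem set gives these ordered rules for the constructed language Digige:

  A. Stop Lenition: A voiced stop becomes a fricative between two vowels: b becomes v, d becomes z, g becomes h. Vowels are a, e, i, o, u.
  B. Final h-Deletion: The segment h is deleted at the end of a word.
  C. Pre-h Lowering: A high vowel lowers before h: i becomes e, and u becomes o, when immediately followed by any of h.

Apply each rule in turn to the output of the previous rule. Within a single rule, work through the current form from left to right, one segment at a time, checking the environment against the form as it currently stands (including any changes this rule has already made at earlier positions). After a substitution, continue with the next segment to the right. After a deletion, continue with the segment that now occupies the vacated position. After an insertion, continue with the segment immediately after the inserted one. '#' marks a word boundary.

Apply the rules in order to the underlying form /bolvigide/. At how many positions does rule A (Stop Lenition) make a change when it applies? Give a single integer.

A Stop Lenition: [bolvigide] → [bolvihize]
B Final h-Deletion: no change — [bolvihize]
C Pre-h Lowering: [bolvihize] → [bolvehize]
Rule A changed 2 position(s).

2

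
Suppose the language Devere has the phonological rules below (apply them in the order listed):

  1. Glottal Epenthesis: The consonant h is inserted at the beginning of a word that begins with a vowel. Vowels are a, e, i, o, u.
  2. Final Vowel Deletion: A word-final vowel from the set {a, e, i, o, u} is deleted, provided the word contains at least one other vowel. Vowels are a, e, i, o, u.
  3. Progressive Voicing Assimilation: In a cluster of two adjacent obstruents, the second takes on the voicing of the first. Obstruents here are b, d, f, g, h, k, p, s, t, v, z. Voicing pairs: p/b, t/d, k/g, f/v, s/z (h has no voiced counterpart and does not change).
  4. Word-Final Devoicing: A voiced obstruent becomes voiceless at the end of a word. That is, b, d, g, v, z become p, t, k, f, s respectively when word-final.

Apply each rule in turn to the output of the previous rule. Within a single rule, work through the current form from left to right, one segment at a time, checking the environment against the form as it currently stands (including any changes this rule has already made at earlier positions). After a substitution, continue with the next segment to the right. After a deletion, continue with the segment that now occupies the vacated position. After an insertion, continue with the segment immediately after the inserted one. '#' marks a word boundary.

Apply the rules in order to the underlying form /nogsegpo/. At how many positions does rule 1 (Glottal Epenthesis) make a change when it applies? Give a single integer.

1 Glottal Epenthesis: no change — [nogsegpo]
2 Final Vowel Deletion: [nogsegpo] → [nogsegp]
3 Progressive Voicing Assimilation: [nogsegp] → [nogzegb]
4 Word-Final Devoicing: [nogzegb] → [nogzegp]
Rule 1 changed 0 position(s).

0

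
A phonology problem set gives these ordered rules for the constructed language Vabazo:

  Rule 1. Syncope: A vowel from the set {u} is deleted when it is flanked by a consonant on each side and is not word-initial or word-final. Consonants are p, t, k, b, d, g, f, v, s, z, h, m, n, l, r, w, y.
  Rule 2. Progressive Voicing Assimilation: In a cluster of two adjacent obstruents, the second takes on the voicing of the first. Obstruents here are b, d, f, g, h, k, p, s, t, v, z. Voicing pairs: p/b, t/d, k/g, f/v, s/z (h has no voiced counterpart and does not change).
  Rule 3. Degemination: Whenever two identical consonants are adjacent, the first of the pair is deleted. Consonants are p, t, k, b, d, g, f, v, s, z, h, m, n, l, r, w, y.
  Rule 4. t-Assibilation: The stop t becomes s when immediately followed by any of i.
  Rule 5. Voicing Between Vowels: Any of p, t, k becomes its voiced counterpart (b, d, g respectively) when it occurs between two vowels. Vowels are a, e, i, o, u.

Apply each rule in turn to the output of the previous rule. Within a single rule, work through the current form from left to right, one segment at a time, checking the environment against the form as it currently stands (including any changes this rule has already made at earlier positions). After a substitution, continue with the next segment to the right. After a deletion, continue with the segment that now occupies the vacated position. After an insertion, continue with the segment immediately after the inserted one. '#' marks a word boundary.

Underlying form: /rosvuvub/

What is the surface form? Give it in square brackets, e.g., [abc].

[rosfp]

Rule 1 Syncope: [rosvuvub] → [rosvvb]
Rule 2 Progressive Voicing Assimilation: [rosvvb] → [rosffp]
Rule 3 Degemination: [rosffp] → [rosfp]
Rule 4 t-Assibilation: no change — [rosfp]
Rule 5 Voicing Between Vowels: no change — [rosfp]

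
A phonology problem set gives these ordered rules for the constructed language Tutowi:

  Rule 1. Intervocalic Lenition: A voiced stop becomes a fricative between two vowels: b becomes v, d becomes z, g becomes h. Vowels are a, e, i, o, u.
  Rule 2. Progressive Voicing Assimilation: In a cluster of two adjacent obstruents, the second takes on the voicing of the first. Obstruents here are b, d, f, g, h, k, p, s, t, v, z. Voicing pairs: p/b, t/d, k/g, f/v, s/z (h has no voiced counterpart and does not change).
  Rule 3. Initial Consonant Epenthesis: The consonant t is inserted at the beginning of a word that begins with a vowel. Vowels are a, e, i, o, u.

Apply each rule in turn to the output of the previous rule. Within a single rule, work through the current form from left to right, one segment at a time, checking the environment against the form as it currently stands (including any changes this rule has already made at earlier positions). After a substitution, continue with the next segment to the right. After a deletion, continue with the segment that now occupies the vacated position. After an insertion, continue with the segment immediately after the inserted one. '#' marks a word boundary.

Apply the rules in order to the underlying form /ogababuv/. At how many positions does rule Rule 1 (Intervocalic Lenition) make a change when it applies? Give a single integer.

Rule 1 Intervocalic Lenition: [ogababuv] → [ohavavuv]
Rule 2 Progressive Voicing Assimilation: no change — [ohavavuv]
Rule 3 Initial Consonant Epenthesis: [ohavavuv] → [tohavavuv]
Rule Rule 1 changed 3 position(s).

3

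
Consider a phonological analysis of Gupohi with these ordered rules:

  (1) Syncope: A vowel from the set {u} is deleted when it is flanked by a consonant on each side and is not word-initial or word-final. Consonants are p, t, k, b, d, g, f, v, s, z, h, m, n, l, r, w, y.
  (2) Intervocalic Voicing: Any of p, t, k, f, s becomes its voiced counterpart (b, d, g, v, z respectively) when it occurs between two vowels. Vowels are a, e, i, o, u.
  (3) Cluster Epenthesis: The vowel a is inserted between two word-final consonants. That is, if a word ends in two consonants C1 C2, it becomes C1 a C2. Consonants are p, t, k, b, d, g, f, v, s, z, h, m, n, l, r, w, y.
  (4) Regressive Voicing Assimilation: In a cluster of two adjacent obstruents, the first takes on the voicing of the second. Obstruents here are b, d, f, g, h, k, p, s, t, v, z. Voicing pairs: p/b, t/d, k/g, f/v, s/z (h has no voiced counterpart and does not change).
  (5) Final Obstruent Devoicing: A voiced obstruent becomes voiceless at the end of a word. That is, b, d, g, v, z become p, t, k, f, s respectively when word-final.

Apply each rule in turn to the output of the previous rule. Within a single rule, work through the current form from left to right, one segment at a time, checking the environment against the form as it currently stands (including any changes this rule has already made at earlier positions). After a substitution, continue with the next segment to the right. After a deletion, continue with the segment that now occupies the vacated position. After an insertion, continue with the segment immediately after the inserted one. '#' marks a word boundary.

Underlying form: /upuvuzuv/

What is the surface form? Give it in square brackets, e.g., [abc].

[ubvzaf]

(1) Syncope: [upuvuzuv] → [upvzv]
(2) Intervocalic Voicing: no change — [upvzv]
(3) Cluster Epenthesis: [upvzv] → [upvzav]
(4) Regressive Voicing Assimilation: [upvzav] → [ubvzav]
(5) Final Obstruent Devoicing: [ubvzav] → [ubvzaf]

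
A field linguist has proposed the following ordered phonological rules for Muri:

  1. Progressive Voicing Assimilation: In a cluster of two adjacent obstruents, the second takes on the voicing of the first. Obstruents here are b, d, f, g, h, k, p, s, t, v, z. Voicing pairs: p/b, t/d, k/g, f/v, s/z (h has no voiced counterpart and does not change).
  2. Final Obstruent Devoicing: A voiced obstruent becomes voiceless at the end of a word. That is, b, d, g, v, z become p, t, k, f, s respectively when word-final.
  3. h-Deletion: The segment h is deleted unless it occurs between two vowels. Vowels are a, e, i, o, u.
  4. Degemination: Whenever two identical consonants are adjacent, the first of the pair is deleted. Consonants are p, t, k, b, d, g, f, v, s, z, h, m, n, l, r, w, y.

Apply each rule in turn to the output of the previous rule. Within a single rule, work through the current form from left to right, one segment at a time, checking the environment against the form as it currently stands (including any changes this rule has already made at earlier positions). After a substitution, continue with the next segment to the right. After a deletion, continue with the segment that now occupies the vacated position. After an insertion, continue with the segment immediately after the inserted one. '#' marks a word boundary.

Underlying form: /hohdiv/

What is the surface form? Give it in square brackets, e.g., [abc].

1 Progressive Voicing Assimilation: [hohdiv] → [hohtiv]
2 Final Obstruent Devoicing: [hohtiv] → [hohtif]
3 h-Deletion: [hohtif] → [otif]
4 Degemination: no change — [otif]

[otif]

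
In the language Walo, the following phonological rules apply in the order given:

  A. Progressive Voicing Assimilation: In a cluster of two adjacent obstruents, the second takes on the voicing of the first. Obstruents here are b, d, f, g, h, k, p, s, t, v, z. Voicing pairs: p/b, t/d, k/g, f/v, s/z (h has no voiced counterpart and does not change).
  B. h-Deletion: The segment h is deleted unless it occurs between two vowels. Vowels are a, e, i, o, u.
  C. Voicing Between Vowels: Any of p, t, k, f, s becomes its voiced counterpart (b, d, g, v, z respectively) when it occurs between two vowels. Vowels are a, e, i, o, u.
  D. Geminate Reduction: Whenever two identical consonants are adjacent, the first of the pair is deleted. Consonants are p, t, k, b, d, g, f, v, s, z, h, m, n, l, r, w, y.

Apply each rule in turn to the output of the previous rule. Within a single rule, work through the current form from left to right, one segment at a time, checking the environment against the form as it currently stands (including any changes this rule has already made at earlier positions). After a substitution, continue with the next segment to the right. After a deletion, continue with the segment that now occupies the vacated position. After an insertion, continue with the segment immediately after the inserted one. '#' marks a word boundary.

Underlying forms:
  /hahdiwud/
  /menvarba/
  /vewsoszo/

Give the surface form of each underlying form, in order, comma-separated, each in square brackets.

/hahdiwud/:
  A Progressive Voicing Assimilation: [hahdiwud] → [hahtiwud]
  B h-Deletion: [hahtiwud] → [atiwud]
  C Voicing Between Vowels: [atiwud] → [adiwud]
  D Geminate Reduction: no change — [adiwud]
/menvarba/:
  A Progressive Voicing Assimilation: no change — [menvarba]
  B h-Deletion: no change — [menvarba]
  C Voicing Between Vowels: no change — [menvarba]
  D Geminate Reduction: no change — [menvarba]
/vewsoszo/:
  A Progressive Voicing Assimilation: [vewsoszo] → [vewsosso]
  B h-Deletion: no change — [vewsosso]
  C Voicing Between Vowels: no change — [vewsosso]
  D Geminate Reduction: [vewsosso] → [vewsoso]

[adiwud], [menvarba], [vewsoso]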